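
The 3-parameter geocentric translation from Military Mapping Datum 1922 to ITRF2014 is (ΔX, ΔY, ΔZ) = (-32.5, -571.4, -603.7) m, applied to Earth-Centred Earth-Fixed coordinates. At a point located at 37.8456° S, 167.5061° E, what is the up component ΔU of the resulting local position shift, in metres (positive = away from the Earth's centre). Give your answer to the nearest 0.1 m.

The local up (radial) axis is (cos φ cos λ, cos φ sin λ, sin φ), giving ΔU = 25.056 − 97.614 + 370.392 = 297.83 m.

ΔU = 297.8 m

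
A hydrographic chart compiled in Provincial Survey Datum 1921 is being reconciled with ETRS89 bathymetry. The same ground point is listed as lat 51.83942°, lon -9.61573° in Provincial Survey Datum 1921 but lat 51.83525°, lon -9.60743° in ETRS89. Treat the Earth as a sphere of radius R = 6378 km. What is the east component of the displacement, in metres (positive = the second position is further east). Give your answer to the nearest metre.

Δφ = 51.83525° − 51.83942° = -0.00417°; Δλ = -9.60743° − -9.61573° = +0.00830°.
1° along a meridian = πR/180 = 111317 m.
ΔN = Δφ × 111317 = -464.2 m; ΔE = Δλ × 111317 × cos(51.83942°) = +0.00830 × 111317 × 0.617868 = 570.9 m.

ΔE = 571 m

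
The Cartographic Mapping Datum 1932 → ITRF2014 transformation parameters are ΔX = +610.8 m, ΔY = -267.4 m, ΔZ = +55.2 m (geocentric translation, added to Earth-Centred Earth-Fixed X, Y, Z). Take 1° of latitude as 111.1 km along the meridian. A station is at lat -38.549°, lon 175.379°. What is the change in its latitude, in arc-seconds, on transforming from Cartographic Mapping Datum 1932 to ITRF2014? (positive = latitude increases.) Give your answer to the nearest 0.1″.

sin φ = -0.623184, cos φ = 0.782075, sin λ = 0.080564, cos λ = -0.996749.
North component: ΔN = −sin φ cos λ·ΔX − sin φ sin λ·ΔY + cos φ·ΔZ = −(-0.623184)(-0.996749)(610.8) − (-0.623184)(0.080564)(-267.4) + (0.782075)(55.2) = -349.66 m.
1° of latitude spans 111100 m, so Δφ = -349.66 / 111100 × 3600 = -11.330″.

Δφ = -11.3″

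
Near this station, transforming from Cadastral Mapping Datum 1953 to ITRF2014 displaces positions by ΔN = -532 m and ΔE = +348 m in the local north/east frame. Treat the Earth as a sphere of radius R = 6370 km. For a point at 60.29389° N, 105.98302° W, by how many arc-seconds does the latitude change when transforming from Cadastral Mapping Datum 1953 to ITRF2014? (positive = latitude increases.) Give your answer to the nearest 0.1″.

Δφ = -17.2″

On a sphere of radius R, 1 rad of latitude = R, so Δφ = ΔN / R = -532.0 / 6370000 = -8.3516e-05 rad = -17.227″.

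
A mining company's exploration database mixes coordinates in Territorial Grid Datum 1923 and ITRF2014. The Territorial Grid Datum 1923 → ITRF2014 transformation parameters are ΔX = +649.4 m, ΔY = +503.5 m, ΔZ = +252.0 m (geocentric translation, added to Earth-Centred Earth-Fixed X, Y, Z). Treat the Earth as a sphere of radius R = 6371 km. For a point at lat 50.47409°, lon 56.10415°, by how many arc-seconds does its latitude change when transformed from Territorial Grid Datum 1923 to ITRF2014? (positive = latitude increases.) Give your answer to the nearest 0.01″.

sin φ = 0.771337, cos φ = 0.636427, sin λ = 0.830053, cos λ = 0.557685.
North component: ΔN = −sin φ cos λ·ΔX − sin φ sin λ·ΔY + cos φ·ΔZ = −(0.771337)(0.557685)(649.4) − (0.771337)(0.830053)(503.5) + (0.636427)(252.0) = -441.33 m.
1° of latitude spans πR/180 = 111195 m, so Δφ = -441.33 / 111195 × 3600 = -14.288″.

Δφ = -14.29″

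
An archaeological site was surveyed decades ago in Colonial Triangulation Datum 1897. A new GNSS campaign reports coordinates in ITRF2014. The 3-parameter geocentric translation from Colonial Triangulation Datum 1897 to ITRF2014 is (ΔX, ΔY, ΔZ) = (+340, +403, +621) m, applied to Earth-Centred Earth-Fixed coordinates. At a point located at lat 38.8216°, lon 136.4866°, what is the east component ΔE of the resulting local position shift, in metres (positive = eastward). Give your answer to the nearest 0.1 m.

The local east axis at (φ, λ) is (−sin λ, cos λ, 0), so ΔE = −sin(136.4866°)·340 + cos(136.4866°)·403 = -526.36 m.

ΔE = -526.4 m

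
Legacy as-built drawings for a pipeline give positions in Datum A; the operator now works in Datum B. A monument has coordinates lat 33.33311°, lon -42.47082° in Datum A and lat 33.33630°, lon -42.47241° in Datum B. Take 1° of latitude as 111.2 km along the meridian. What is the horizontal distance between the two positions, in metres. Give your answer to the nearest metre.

Δφ = 33.33630° − 33.33311° = +0.00319°; Δλ = -42.47241° − -42.47082° = -0.00159°.
ΔN = Δφ × 111200 = 354.7 m; ΔE = Δλ × 111200 × cos(33.33311°) = -0.00159 × 111200 × 0.835490 = -147.7 m.
Distance = √(ΔE² + ΔN²) = √((-147.7)² + 354.7²) = 384.3 m.

384 m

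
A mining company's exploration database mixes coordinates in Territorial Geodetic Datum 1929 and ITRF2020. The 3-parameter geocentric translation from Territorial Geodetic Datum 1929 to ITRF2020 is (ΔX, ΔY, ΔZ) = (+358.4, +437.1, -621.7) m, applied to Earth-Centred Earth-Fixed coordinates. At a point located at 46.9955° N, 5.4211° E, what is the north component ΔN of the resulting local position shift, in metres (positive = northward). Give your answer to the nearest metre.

The local north axis is (−sin φ cos λ, −sin φ sin λ, cos φ), giving ΔN = -260.926 − 30.199 − 424.034 = -715.16 m.

ΔN = -715 m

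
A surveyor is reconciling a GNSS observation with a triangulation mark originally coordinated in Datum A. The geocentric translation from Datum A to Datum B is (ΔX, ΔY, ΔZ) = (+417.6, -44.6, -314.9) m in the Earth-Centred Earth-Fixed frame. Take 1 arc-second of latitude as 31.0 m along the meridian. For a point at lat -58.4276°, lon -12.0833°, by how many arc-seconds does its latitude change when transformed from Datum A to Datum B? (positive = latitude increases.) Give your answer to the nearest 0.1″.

sin φ = -0.851979, cos φ = 0.523576, sin λ = -0.209334, cos λ = 0.977844.
North component: ΔN = −sin φ cos λ·ΔX − sin φ sin λ·ΔY + cos φ·ΔZ = −(-0.851979)(0.977844)(417.6) − (-0.851979)(-0.209334)(-44.6) + (0.523576)(-314.9) = 190.98 m.
1° of latitude spans 3600 × 31.00 = 111600 m, so Δφ = 190.98 / 111600 × 3600 = 6.161″.

Δφ = 6.2″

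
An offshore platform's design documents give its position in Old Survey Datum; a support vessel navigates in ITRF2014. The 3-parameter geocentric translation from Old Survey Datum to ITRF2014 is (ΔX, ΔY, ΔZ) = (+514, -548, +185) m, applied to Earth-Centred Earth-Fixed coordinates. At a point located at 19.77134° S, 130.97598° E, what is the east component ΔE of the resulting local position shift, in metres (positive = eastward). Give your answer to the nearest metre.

The local east axis at (φ, λ) is (−sin λ, cos λ, 0), so ΔE = −sin(130.97598°)·514 + cos(130.97598°)·(-548) = -28.72 m.

ΔE = -29 m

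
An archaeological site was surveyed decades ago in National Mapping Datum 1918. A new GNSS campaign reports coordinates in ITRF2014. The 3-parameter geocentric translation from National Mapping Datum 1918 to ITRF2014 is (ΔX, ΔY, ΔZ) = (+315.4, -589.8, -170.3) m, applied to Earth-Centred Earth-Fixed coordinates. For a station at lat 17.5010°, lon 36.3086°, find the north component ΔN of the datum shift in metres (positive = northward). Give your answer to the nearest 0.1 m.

The local north axis is (−sin φ cos λ, −sin φ sin λ, cos φ), giving ΔN = -76.432 + 105.025 − 162.417 = -133.82 m.

ΔN = -133.8 m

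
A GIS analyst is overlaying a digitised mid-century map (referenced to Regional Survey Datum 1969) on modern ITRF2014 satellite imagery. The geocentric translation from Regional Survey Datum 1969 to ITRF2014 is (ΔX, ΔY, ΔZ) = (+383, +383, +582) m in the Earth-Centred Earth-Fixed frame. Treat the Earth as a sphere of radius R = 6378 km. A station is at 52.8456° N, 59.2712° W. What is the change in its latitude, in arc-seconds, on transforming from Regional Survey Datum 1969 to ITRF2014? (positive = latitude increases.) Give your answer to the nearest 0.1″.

Δφ = 14.8″

sin φ = 0.797011, cos φ = 0.603965, sin λ = -0.859596, cos λ = 0.510975.
North component: ΔN = −sin φ cos λ·ΔX − sin φ sin λ·ΔY + cos φ·ΔZ = −(0.797011)(0.510975)(383) − (0.797011)(-0.859596)(383) + (0.603965)(582) = 457.93 m.
1° of latitude spans πR/180 = 111317 m, so Δφ = 457.93 / 111317 × 3600 = 14.809″.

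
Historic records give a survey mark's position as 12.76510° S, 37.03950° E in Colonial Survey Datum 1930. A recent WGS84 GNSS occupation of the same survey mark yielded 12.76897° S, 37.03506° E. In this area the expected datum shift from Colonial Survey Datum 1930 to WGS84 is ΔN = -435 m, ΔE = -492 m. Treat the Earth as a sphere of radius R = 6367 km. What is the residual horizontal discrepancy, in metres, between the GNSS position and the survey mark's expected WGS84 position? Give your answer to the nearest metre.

Observed coordinate differences: Δφ = -0.00387°, Δλ = -0.00444°.
Converting to metres (1° lat = 111125 m, cos φ = 0.975284): observed ΔN = -430.1 m, observed ΔE = -481.2 m.
Subtracting the expected shift leaves a residual of -430.1 − (-435) = 4.9 m north and -481.2 − (-492) = 10.8 m east.
Residual distance = √(4.9² + 10.8²) = 11.9 m.

12 m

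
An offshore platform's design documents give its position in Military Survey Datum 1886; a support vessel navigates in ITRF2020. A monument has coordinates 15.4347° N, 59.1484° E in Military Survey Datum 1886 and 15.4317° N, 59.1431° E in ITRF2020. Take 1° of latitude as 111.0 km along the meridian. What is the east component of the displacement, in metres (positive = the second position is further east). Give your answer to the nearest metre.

ΔE = -567 m

Δφ = 15.4317° − 15.4347° = -0.0030°; Δλ = 59.1431° − 59.1484° = -0.0053°.
ΔN = Δφ × 111000 = -333.0 m; ΔE = Δλ × 111000 × cos(15.4347°) = -0.0053 × 111000 × 0.963934 = -567.1 m.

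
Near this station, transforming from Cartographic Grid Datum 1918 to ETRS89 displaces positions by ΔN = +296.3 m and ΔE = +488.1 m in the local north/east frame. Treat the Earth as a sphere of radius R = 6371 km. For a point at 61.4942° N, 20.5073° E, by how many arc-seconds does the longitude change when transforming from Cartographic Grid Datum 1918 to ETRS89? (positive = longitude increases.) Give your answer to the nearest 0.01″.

Δλ = 33.11″

At latitude 61.4942°, cos φ = 0.477248.
One radian of longitude at latitude φ spans R cos φ, so Δλ = ΔE / (R cos φ) = 488.1 / (6371000 × 0.477248) = 1.6053e-04 rad = 33.112″.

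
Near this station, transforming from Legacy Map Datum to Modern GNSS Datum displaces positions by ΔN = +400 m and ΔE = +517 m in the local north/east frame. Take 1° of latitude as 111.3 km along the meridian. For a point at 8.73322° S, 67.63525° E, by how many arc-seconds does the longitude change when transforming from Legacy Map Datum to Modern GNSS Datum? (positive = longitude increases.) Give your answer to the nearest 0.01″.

Δλ = 16.92″

At latitude -8.73322°, cos φ = 0.988406.
1° of longitude at this latitude = 111.3 × cos φ = 110.01 km, so Δλ = 517.0 / 110009.6 = 0.0046996° = 16.919″.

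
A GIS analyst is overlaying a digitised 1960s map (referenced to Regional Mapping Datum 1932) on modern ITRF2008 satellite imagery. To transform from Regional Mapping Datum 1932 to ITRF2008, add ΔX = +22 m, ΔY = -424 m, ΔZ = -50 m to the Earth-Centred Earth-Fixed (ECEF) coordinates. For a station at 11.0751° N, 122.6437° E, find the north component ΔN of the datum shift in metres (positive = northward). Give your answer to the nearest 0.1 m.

The local north axis is (−sin φ cos λ, −sin φ sin λ, cos φ), giving ΔN = 2.280 + 68.583 − 49.069 = 21.79 m.

ΔN = 21.8 m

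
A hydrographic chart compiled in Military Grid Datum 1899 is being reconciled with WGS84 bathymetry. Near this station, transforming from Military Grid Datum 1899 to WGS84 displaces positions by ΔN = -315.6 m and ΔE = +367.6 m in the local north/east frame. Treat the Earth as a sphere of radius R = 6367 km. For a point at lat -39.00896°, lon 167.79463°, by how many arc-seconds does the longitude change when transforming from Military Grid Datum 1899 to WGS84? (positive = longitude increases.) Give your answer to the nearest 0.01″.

Δλ = 15.33″

At latitude -39.00896°, cos φ = 0.777048.
One radian of longitude at latitude φ spans R cos φ, so Δλ = ΔE / (R cos φ) = 367.6 / (6367000 × 0.777048) = 7.4301e-05 rad = 15.326″.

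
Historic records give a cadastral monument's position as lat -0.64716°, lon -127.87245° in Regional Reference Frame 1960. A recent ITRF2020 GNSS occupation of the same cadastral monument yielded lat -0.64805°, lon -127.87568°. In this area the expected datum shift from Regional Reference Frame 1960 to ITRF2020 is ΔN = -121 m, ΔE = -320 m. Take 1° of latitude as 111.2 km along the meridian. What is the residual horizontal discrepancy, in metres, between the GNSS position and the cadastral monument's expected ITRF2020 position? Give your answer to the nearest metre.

45 m

Observed coordinate differences: Δφ = -0.00089°, Δλ = -0.00323°.
Converting to metres (1° lat = 111200 m, cos φ = 0.999936): observed ΔN = -99.0 m, observed ΔE = -359.2 m.
Subtracting the expected shift leaves a residual of -99.0 − (-121) = 22.0 m north and -359.2 − (-320) = -39.2 m east.
Residual distance = √(22.0² + (-39.2)²) = 44.9 m.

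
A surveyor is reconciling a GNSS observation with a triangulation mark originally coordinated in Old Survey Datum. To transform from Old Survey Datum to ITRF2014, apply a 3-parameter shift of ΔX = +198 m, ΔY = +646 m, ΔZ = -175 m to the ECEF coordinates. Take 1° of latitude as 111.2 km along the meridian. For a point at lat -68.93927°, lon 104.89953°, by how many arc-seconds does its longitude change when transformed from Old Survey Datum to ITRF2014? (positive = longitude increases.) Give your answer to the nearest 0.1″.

Δλ = -32.2″

sin φ = -0.933200, cos φ = 0.359357, sin λ = 0.966378, cos λ = -0.257125.
East component: ΔE = −sin λ·ΔX + cos λ·ΔY = −(0.966378)(198) + (-0.257125)(646) = -357.45 m.
1° of latitude spans 111200 m; at latitude φ, 1° of longitude spans that × cos φ = 39960.5 m, so Δλ = -357.45 / 39960.5 × 3600 = -32.202″.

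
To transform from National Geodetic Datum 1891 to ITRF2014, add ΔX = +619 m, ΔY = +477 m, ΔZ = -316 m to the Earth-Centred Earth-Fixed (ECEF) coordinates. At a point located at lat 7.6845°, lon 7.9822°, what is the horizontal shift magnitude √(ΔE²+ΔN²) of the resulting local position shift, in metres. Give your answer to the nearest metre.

559 m

The local east axis at (φ, λ) is (−sin λ, cos λ, 0), so ΔE = −sin(7.9822°)·619 + cos(7.9822°)·477 = 386.42 m.
The local north axis is (−sin φ cos λ, −sin φ sin λ, cos φ), giving ΔN = -81.970 − 8.857 − 313.162 = -403.99 m.
Horizontal magnitude = √(ΔE² + ΔN²) = √(386.42² + (-403.99)²) = 559.04 m.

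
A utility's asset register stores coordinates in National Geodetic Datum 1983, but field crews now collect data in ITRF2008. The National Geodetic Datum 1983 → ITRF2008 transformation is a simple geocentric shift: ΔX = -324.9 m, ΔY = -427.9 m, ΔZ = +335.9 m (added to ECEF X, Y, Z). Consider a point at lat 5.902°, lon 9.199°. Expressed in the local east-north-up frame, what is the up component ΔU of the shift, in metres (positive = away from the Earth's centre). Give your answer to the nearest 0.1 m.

ΔU = -352.5 m

The local up (radial) axis is (cos φ cos λ, cos φ sin λ, sin φ), giving ΔU = -319.021 − 68.043 + 34.540 = -352.52 m.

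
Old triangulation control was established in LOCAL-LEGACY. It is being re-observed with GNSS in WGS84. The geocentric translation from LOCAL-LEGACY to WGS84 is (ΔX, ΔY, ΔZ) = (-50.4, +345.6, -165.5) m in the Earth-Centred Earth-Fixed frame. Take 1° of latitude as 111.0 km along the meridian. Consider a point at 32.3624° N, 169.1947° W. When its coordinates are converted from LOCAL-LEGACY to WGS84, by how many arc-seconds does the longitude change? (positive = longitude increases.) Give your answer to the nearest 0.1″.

sin φ = 0.535273, cos φ = 0.844679, sin λ = -0.187472, cos λ = -0.982270.
East component: ΔE = −sin λ·ΔX + cos λ·ΔY = −(-0.187472)(-50.4) + (-0.982270)(345.6) = -348.92 m.
1° of latitude spans 111000 m; at latitude φ, 1° of longitude spans that × cos φ = 93759.4 m, so Δλ = -348.92 / 93759.4 × 3600 = -13.397″.

Δλ = -13.4″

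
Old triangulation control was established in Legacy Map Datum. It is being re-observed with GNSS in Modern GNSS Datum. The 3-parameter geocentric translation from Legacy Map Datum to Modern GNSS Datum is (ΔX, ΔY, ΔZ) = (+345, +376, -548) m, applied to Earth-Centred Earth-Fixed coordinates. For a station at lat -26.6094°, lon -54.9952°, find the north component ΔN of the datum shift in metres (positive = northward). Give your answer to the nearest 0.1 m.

ΔN = -539.3 m

At φ = -26.6094°, λ = -54.9952°: sin φ = -0.447906, cos φ = 0.894081, sin λ = -0.819104, cos λ = 0.573645.
ΔN = −sin φ cos λ·ΔX − sin φ sin λ·ΔY + cos φ·ΔZ = −(-0.447906)(0.573645)(345) − (-0.447906)(-0.819104)(376) + (0.894081)(-548) = -539.26 m.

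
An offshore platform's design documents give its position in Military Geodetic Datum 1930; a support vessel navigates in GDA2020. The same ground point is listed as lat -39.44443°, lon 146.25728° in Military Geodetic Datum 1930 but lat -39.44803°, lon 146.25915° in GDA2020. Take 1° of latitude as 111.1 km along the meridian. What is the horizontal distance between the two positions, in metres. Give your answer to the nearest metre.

431 m

Δφ = -39.44803° − -39.44443° = -0.00360°; Δλ = 146.25915° − 146.25728° = +0.00187°.
ΔN = Δφ × 111100 = -400.0 m; ΔE = Δλ × 111100 × cos(-39.44443°) = +0.00187 × 111100 × 0.772241 = 160.4 m.
Distance = √(ΔE² + ΔN²) = √(160.4² + (-400.0)²) = 430.9 m.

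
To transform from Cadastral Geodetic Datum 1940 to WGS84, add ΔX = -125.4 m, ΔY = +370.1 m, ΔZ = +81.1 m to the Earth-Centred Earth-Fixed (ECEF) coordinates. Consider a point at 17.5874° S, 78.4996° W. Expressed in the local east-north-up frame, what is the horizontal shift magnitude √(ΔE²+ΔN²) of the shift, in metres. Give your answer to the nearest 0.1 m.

63.2 m

At φ = -17.5874°, λ = -78.4996°: sin φ = -0.302160, cos φ = 0.953257, sin λ = -0.979923, cos λ = 0.199375.
ΔE = −sin λ·ΔX + cos λ·ΔY = −(-0.979923)·(-125.4) + (0.199375)·(370.1) = -49.09 m.
ΔN = −sin φ cos λ·ΔX − sin φ sin λ·ΔY + cos φ·ΔZ = −(-0.302160)(0.199375)(-125.4) − (-0.302160)(-0.979923)(370.1) + (0.953257)(81.1) = -39.83 m.
Horizontal magnitude = √(ΔE² + ΔN²) = √((-49.09)² + (-39.83)²) = 63.22 m.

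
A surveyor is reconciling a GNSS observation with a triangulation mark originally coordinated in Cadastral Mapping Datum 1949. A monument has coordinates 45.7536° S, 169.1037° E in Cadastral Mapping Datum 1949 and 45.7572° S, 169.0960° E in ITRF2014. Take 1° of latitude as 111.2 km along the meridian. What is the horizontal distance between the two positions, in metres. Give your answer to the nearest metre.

719 m

Δφ = -45.7572° − -45.7536° = -0.0036°; Δλ = 169.0960° − 169.1037° = -0.0077°.
ΔN = Δφ × 111200 = -400.3 m; ΔE = Δλ × 111200 × cos(-45.7536°) = -0.0077 × 111200 × 0.697745 = -597.4 m.
Distance = √(ΔE² + ΔN²) = √((-597.4)² + (-400.3)²) = 719.2 m.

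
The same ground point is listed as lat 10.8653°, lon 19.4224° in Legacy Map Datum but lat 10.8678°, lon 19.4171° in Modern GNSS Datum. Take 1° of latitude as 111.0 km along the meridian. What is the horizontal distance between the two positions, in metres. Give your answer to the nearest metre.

Δφ = 10.8678° − 10.8653° = +0.0025°; Δλ = 19.4171° − 19.4224° = -0.0053°.
ΔN = Δφ × 111000 = 277.5 m; ΔE = Δλ × 111000 × cos(10.8653°) = -0.0053 × 111000 × 0.982073 = -577.8 m.
Distance = √(ΔE² + ΔN²) = √((-577.8)² + 277.5²) = 640.9 m.

641 m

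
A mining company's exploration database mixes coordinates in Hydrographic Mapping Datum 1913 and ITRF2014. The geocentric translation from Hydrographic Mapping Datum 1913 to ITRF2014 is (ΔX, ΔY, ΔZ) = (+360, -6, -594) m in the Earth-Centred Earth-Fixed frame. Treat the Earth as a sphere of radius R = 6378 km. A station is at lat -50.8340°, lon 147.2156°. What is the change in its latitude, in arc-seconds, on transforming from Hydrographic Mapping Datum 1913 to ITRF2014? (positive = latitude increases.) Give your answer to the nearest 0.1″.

Δφ = -19.8″

sin φ = -0.775319, cos φ = 0.631569, sin λ = 0.541479, cos λ = -0.840714.
North component: ΔN = −sin φ cos λ·ΔX − sin φ sin λ·ΔY + cos φ·ΔZ = −(-0.775319)(-0.840714)(360) − (-0.775319)(0.541479)(-6) + (0.631569)(-594) = -612.33 m.
1° of latitude spans πR/180 = 111317 m, so Δφ = -612.33 / 111317 × 3600 = -19.803″.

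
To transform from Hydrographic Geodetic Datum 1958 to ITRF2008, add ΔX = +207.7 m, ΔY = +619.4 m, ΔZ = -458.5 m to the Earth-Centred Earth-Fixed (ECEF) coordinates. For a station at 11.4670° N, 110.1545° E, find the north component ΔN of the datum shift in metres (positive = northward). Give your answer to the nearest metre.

The local north axis is (−sin φ cos λ, −sin φ sin λ, cos φ), giving ΔN = 14.227 − 115.599 − 449.348 = -550.72 m.

ΔN = -551 m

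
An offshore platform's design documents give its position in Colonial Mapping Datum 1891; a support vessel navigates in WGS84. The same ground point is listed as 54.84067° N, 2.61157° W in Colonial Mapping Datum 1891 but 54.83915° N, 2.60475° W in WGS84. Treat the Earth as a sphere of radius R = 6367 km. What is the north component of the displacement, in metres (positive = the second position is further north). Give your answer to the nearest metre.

ΔN = -169 m

Δφ = 54.83915° − 54.84067° = -0.00152°; Δλ = -2.60475° − -2.61157° = +0.00682°.
1° along a meridian = πR/180 = 111125 m.
ΔN = Δφ × 111125 = -168.9 m; ΔE = Δλ × 111125 × cos(54.84067°) = +0.00682 × 111125 × 0.575852 = 436.4 m.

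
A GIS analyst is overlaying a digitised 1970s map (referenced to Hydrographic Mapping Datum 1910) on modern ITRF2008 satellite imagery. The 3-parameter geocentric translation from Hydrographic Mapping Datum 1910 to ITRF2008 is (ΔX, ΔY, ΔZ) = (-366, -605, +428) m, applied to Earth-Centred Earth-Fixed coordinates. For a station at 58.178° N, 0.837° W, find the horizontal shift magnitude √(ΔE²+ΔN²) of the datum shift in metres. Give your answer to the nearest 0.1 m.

807.7 m

At φ = 58.178°, λ = -0.837°: sin φ = 0.849690, cos φ = 0.527282, sin λ = -0.014608, cos λ = 0.999893.
ΔE = −sin λ·ΔX + cos λ·ΔY = −(-0.014608)·(-366) + (0.999893)·(-605) = -610.28 m.
ΔN = −sin φ cos λ·ΔX − sin φ sin λ·ΔY + cos φ·ΔZ = −(0.849690)(0.999893)(-366) − (0.849690)(-0.014608)(-605) + (0.527282)(428) = 529.12 m.
Horizontal magnitude = √(ΔE² + ΔN²) = √((-610.28)² + 529.12²) = 807.72 m.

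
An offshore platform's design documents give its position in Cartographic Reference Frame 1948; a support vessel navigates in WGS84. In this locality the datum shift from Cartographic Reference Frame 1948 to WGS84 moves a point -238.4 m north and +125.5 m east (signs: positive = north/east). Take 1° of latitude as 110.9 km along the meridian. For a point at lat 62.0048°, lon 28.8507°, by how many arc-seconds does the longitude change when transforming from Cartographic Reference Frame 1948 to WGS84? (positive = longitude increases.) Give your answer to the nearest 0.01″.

Δλ = 8.68″

At latitude 62.0048°, cos φ = 0.469398.
1° of longitude at this latitude = 110.9 × cos φ = 52.06 km, so Δλ = 125.5 / 52056.2 = 0.0024109° = 8.679″.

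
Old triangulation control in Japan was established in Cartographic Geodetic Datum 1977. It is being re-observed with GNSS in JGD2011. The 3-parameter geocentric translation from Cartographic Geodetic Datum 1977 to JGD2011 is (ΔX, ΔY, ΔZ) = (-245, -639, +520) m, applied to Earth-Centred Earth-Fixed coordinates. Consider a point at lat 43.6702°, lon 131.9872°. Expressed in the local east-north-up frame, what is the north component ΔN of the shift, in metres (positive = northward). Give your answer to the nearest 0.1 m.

At φ = 43.6702°, λ = 131.9872°: sin φ = 0.690506, cos φ = 0.723326, sin λ = 0.743294, cos λ = -0.668965.
ΔN = −sin φ cos λ·ΔX − sin φ sin λ·ΔY + cos φ·ΔZ = −(0.690506)(-0.668965)(-245) − (0.690506)(0.743294)(-639) + (0.723326)(520) = 590.92 m.

ΔN = 590.9 m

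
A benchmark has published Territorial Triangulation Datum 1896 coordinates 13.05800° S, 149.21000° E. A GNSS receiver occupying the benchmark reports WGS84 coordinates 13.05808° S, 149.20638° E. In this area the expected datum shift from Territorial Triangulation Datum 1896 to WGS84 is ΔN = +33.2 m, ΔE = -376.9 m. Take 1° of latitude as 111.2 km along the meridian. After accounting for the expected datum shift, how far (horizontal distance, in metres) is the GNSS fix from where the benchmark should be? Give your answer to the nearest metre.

Observed coordinate differences: Δφ = -0.00008°, Δλ = -0.00362°.
Converting to metres (1° lat = 111200 m, cos φ = 0.974142): observed ΔN = -8.9 m, observed ΔE = -392.1 m.
Subtracting the expected shift leaves a residual of -8.9 − (33.2) = -42.1 m north and -392.1 − (-376.9) = -15.2 m east.
Residual distance = √((-42.1)² + (-15.2)²) = 44.8 m.

45 m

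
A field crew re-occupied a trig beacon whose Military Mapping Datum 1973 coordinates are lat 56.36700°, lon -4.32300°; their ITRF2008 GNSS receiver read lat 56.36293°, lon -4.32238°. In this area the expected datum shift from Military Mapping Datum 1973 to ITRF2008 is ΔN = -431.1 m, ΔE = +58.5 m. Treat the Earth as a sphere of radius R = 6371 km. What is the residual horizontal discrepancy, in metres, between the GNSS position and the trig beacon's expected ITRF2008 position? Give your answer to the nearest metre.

Observed coordinate differences: Δφ = -0.00407°, Δλ = +0.00062°.
Converting to metres (1° lat = 111195 m, cos φ = 0.553871): observed ΔN = -452.6 m, observed ΔE = 38.2 m.
Subtracting the expected shift leaves a residual of -452.6 − (-431.1) = -21.5 m north and 38.2 − (58.5) = -20.3 m east.
Residual distance = √((-21.5)² + (-20.3)²) = 29.6 m.

30 m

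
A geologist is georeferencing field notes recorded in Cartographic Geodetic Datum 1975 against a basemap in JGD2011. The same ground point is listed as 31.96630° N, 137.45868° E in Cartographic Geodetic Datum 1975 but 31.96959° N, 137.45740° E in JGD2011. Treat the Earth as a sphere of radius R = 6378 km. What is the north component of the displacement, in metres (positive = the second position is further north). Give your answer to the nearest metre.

ΔN = 366 m

Δφ = 31.96959° − 31.96630° = +0.00329°; Δλ = 137.45740° − 137.45868° = -0.00128°.
1° along a meridian = πR/180 = 111317 m.
ΔN = Δφ × 111317 = 366.2 m; ΔE = Δλ × 111317 × cos(31.96630°) = -0.00128 × 111317 × 0.848360 = -120.9 m.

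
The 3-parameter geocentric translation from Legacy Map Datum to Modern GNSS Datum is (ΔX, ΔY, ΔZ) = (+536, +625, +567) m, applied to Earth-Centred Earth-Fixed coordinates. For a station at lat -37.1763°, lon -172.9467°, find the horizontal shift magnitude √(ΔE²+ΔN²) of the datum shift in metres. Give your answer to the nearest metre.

561 m

The local east axis at (φ, λ) is (−sin λ, cos λ, 0), so ΔE = −sin(-172.9467°)·536 + cos(-172.9467°)·625 = -554.45 m.
The local north axis is (−sin φ cos λ, −sin φ sin λ, cos φ), giving ΔN = -321.437 − 46.375 + 451.774 = 83.96 m.
Horizontal magnitude = √(ΔE² + ΔN²) = √((-554.45)² + 83.96²) = 560.77 m.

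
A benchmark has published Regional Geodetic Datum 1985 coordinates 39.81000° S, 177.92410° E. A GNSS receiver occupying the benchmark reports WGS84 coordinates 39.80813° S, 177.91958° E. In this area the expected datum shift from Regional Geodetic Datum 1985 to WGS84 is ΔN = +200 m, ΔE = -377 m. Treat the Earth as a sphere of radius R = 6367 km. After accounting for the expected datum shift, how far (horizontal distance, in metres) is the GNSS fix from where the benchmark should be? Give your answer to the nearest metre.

12 m

Observed coordinate differences: Δφ = +0.00187°, Δλ = -0.00452°.
Converting to metres (1° lat = 111125 m, cos φ = 0.768172): observed ΔN = 207.8 m, observed ΔE = -385.8 m.
Subtracting the expected shift leaves a residual of 207.8 − (200) = 7.8 m north and -385.8 − (-377) = -8.8 m east.
Residual distance = √(7.8² + (-8.8)²) = 11.8 m.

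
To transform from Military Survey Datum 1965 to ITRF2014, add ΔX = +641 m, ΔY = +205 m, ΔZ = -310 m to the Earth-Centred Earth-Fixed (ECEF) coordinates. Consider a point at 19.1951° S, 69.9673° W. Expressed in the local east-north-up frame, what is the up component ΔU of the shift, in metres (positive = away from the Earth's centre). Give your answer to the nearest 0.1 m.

At φ = -19.1951°, λ = -69.9673°: sin φ = -0.328786, cos φ = 0.944404, sin λ = -0.939497, cos λ = 0.342556.
ΔU = cos φ cos λ·ΔX + cos φ sin λ·ΔY + sin φ·ΔZ = (0.944404)(0.342556)(641) + (0.944404)(-0.939497)(205) + (-0.328786)(-310) = 127.41 m.

ΔU = 127.4 m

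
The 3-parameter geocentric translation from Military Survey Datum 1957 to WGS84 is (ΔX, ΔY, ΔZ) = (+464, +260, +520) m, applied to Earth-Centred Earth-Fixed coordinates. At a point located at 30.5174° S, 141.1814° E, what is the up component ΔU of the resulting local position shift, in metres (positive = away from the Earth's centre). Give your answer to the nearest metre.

ΔU = -435 m

At φ = -30.5174°, λ = 141.1814°: sin φ = -0.507800, cos φ = 0.861475, sin λ = 0.626857, cos λ = -0.779135.
ΔU = cos φ cos λ·ΔX + cos φ sin λ·ΔY + sin φ·ΔZ = (0.861475)(-0.779135)(464) + (0.861475)(0.626857)(260) + (-0.507800)(520) = -435.09 m.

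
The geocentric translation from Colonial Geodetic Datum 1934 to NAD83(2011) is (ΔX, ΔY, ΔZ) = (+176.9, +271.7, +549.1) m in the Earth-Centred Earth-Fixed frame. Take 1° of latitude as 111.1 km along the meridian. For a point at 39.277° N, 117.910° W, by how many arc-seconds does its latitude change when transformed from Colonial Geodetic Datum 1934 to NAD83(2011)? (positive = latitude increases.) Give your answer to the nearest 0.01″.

sin φ = 0.633070, cos φ = 0.774094, sin λ = -0.883684, cos λ = -0.468084.
North component: ΔN = −sin φ cos λ·ΔX − sin φ sin λ·ΔY + cos φ·ΔZ = −(0.633070)(-0.468084)(176.9) − (0.633070)(-0.883684)(271.7) + (0.774094)(549.1) = 629.47 m.
1° of latitude spans 111100 m, so Δφ = 629.47 / 111100 × 3600 = 20.397″.

Δφ = 20.40″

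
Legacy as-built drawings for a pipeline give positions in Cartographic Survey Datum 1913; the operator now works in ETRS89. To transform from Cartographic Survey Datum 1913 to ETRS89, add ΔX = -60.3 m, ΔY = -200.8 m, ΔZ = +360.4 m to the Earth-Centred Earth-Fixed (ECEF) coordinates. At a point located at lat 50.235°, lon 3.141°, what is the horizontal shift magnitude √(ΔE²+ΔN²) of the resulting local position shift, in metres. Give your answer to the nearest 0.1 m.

At φ = 50.235°, λ = 3.141°: sin φ = 0.768674, cos φ = 0.639640, sin λ = 0.054793, cos λ = 0.998498.
ΔE = −sin λ·ΔX + cos λ·ΔY = −(0.054793)·(-60.3) + (0.998498)·(-200.8) = -197.19 m.
ΔN = −sin φ cos λ·ΔX − sin φ sin λ·ΔY + cos φ·ΔZ = −(0.768674)(0.998498)(-60.3) − (0.768674)(0.054793)(-200.8) + (0.639640)(360.4) = 285.27 m.
Horizontal magnitude = √(ΔE² + ΔN²) = √((-197.19)² + 285.27²) = 346.79 m.

346.8 m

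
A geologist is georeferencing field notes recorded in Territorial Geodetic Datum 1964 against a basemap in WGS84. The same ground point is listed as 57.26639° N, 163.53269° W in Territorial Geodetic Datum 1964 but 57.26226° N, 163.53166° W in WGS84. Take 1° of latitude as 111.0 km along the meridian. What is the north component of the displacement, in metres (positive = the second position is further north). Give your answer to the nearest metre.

Δφ = 57.26226° − 57.26639° = -0.00413°; Δλ = -163.53166° − -163.53269° = +0.00103°.
ΔN = Δφ × 111000 = -458.4 m; ΔE = Δλ × 111000 × cos(57.26639°) = +0.00103 × 111000 × 0.540734 = 61.8 m.

ΔN = -458 m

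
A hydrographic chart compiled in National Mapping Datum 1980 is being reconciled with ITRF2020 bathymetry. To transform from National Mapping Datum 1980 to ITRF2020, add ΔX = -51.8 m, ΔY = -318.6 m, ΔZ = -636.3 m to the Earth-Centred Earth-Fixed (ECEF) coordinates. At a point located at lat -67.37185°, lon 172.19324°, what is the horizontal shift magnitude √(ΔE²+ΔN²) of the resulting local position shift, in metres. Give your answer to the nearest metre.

At φ = -67.37185°, λ = 172.19324°: sin φ = -0.923021, cos φ = 0.384749, sin λ = 0.135832, cos λ = -0.990732.
ΔE = −sin λ·ΔX + cos λ·ΔY = −(0.135832)·(-51.8) + (-0.990732)·(-318.6) = 322.68 m.
ΔN = −sin φ cos λ·ΔX − sin φ sin λ·ΔY + cos φ·ΔZ = −(-0.923021)(-0.990732)(-51.8) − (-0.923021)(0.135832)(-318.6) + (0.384749)(-636.3) = -237.39 m.
Horizontal magnitude = √(ΔE² + ΔN²) = √(322.68² + (-237.39)²) = 400.60 m.

401 m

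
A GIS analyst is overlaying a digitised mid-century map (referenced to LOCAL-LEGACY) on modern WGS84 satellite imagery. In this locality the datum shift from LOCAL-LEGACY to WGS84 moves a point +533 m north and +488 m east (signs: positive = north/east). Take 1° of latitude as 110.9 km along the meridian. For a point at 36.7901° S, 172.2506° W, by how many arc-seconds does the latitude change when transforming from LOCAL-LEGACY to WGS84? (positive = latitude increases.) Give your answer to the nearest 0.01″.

1° of latitude = 110.9 km, so Δφ = 533.0 / 110900 = 0.0048061° = 17.302″.

Δφ = 17.30″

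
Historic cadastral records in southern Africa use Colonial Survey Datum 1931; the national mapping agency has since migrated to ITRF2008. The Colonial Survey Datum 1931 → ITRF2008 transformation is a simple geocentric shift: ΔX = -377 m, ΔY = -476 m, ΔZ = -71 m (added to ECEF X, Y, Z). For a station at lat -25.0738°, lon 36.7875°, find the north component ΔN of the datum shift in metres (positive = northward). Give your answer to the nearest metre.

The local north axis is (−sin φ cos λ, −sin φ sin λ, cos φ), giving ΔN = -127.951 − 120.801 − 64.309 = -313.06 m.

ΔN = -313 m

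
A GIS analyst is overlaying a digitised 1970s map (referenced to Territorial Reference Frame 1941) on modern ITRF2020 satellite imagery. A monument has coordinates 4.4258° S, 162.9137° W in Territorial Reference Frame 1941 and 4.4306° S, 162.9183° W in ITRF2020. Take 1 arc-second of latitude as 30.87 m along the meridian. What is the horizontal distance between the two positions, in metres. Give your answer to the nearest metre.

Δφ = -4.4306° − -4.4258° = -0.0048°; Δλ = -162.9183° − -162.9137° = -0.0046°.
1° of latitude = 3600 × 30.87 = 111132 m.
ΔN = Δφ × 111132 = -533.4 m; ΔE = Δλ × 111132 × cos(-4.4258°) = -0.0046 × 111132 × 0.997018 = -509.7 m.
Distance = √(ΔE² + ΔN²) = √((-509.7)² + (-533.4)²) = 737.8 m.

738 m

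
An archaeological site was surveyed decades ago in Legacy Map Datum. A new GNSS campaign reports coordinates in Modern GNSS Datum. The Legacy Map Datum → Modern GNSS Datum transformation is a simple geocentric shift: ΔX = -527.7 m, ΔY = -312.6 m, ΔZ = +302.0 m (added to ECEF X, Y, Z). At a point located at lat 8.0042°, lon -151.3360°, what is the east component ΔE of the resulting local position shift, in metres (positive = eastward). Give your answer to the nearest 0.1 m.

At φ = 8.0042°, λ = -151.3360°: sin φ = 0.139246, cos φ = 0.990258, sin λ = -0.479672, cos λ = -0.877448.
ΔE = −sin λ·ΔX + cos λ·ΔY = −(-0.479672)·(-527.7) + (-0.877448)·(-312.6) = 21.17 m.

ΔE = 21.2 m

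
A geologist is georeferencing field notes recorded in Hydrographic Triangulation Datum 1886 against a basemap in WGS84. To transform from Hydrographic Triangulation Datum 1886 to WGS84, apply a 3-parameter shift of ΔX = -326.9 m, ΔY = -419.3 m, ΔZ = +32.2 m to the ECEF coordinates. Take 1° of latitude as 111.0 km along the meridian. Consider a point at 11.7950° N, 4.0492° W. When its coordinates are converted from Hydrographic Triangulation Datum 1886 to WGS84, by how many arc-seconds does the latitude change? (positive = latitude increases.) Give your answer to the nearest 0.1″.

Δφ = 3.0″

sin φ = 0.204411, cos φ = 0.978885, sin λ = -0.070613, cos λ = 0.997504.
North component: ΔN = −sin φ cos λ·ΔX − sin φ sin λ·ΔY + cos φ·ΔZ = −(0.204411)(0.997504)(-326.9) − (0.204411)(-0.070613)(-419.3) + (0.978885)(32.2) = 92.12 m.
1° of latitude spans 111000 m, so Δφ = 92.12 / 111000 × 3600 = 2.988″.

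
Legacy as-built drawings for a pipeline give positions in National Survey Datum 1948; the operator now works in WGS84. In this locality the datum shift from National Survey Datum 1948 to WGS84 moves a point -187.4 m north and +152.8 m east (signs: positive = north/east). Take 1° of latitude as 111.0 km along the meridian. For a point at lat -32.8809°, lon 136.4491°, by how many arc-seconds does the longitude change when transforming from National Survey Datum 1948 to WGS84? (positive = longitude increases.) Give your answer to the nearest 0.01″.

At latitude -32.8809°, cos φ = 0.839801.
1° of longitude at this latitude = 111.0 × cos φ = 93.22 km, so Δλ = 152.8 / 93217.9 = 0.0016392° = 5.901″.

Δλ = 5.90″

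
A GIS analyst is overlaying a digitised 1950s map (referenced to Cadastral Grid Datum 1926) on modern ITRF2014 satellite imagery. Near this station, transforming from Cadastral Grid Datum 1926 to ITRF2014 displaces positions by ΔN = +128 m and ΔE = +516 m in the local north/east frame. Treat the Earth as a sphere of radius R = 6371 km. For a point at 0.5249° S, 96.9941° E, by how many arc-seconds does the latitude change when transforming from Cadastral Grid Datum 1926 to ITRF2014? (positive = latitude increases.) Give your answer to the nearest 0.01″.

On a sphere of radius R, 1 rad of latitude = R, so Δφ = ΔN / R = 128.0 / 6371000 = 2.0091e-05 rad = 4.144″.

Δφ = 4.14″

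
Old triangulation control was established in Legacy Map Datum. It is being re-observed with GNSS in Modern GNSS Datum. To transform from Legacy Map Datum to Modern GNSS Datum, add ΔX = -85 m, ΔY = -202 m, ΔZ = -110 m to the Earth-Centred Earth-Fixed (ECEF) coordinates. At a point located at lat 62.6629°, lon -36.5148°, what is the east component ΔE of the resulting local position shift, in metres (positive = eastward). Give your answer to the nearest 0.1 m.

ΔE = -212.9 m

At φ = 62.6629°, λ = -36.5148°: sin φ = 0.888320, cos φ = 0.459225, sin λ = -0.595030, cos λ = 0.803703.
ΔE = −sin λ·ΔX + cos λ·ΔY = −(-0.595030)·(-85) + (0.803703)·(-202) = -212.93 m.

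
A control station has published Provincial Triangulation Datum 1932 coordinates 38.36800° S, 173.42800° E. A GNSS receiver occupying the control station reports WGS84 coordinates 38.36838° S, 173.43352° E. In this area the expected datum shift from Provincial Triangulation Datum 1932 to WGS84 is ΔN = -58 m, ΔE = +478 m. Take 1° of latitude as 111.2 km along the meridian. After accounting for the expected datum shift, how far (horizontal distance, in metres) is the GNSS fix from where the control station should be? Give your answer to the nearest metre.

Observed coordinate differences: Δφ = -0.00038°, Δλ = +0.00552°.
Converting to metres (1° lat = 111200 m, cos φ = 0.784040): observed ΔN = -42.3 m, observed ΔE = 481.3 m.
Subtracting the expected shift leaves a residual of -42.3 − (-58) = 15.7 m north and 481.3 − (478) = 3.3 m east.
Residual distance = √(15.7² + 3.3²) = 16.1 m.

16 m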